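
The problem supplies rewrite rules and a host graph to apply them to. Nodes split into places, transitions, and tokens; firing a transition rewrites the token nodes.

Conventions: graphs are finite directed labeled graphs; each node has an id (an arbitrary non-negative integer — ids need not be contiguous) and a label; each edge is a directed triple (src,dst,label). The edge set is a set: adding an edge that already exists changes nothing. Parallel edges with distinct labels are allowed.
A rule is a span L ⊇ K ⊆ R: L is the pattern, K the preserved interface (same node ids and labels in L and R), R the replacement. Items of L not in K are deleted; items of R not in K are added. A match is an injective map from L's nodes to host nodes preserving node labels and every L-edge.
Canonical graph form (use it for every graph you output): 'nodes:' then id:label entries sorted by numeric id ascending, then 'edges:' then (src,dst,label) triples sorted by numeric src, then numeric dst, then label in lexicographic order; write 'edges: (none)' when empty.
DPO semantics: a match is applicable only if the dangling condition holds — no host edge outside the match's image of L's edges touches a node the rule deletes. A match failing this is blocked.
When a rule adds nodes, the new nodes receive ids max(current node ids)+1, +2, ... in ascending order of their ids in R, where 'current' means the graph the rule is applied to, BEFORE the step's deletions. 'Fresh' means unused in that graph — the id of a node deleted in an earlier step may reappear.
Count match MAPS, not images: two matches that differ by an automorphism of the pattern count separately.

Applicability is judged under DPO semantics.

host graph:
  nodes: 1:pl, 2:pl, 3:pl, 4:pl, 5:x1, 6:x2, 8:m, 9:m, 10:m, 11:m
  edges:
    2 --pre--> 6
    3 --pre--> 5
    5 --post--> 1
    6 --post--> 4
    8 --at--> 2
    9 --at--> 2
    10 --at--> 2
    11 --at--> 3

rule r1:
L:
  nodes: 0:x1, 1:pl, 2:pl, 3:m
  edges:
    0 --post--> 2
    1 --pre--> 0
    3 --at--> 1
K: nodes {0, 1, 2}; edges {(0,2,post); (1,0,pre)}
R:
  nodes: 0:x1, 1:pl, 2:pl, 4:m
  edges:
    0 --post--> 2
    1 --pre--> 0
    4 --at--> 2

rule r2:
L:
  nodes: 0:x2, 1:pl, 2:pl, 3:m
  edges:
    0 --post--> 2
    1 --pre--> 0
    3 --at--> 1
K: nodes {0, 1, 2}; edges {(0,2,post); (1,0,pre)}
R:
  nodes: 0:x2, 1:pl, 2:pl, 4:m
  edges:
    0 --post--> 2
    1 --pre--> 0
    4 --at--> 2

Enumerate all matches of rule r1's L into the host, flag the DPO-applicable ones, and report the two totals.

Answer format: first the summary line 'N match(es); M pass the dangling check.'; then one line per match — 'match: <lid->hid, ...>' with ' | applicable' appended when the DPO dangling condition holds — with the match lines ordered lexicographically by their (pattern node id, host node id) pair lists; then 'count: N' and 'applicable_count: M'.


1 match(es); 1 pass the dangling check.
match: 0->5, 1->3, 2->1, 3->11 | applicable
count: 1
applicable_count: 1


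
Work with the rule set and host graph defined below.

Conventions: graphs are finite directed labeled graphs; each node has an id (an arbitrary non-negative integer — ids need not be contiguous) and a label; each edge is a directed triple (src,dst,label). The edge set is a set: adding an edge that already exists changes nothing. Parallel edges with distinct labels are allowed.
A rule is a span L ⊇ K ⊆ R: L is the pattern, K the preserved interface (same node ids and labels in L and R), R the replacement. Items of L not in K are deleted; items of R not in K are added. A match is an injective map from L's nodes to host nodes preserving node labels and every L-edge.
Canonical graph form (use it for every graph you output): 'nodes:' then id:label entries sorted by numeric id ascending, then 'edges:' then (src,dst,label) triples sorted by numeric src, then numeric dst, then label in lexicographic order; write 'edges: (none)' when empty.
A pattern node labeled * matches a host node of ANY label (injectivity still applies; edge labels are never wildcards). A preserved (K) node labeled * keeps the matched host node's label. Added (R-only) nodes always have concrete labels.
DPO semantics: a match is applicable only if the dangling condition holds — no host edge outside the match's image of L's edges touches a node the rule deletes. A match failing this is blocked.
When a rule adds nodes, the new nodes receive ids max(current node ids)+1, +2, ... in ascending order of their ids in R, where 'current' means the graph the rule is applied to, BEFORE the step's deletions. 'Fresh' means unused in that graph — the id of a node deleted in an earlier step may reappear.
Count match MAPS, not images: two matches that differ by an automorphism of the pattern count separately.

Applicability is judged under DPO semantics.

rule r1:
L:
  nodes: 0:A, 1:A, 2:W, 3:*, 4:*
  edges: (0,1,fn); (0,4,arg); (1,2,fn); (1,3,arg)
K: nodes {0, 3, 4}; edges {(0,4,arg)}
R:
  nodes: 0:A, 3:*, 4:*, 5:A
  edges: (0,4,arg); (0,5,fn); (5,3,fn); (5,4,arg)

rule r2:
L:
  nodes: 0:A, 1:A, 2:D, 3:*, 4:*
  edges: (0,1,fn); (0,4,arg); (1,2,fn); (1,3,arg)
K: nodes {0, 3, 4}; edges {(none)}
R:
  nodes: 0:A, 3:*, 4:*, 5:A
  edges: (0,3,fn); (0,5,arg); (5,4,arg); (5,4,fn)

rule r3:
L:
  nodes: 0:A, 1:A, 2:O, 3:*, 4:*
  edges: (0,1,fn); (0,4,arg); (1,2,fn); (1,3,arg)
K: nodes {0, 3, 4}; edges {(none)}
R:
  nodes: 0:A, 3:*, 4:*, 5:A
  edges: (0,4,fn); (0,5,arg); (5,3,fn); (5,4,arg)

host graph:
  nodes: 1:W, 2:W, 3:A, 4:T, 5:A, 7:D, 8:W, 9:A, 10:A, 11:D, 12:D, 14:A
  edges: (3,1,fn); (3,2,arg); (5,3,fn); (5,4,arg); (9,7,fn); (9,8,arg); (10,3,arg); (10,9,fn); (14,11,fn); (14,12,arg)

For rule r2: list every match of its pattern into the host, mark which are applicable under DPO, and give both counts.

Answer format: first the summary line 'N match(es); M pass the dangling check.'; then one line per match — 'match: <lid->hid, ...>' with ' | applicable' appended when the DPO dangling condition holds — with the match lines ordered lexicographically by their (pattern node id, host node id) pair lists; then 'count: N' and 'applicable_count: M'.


1 match(es); 1 pass the dangling check.
match: 0->10, 1->9, 2->7, 3->8, 4->3 | applicable
count: 1
applicable_count: 1


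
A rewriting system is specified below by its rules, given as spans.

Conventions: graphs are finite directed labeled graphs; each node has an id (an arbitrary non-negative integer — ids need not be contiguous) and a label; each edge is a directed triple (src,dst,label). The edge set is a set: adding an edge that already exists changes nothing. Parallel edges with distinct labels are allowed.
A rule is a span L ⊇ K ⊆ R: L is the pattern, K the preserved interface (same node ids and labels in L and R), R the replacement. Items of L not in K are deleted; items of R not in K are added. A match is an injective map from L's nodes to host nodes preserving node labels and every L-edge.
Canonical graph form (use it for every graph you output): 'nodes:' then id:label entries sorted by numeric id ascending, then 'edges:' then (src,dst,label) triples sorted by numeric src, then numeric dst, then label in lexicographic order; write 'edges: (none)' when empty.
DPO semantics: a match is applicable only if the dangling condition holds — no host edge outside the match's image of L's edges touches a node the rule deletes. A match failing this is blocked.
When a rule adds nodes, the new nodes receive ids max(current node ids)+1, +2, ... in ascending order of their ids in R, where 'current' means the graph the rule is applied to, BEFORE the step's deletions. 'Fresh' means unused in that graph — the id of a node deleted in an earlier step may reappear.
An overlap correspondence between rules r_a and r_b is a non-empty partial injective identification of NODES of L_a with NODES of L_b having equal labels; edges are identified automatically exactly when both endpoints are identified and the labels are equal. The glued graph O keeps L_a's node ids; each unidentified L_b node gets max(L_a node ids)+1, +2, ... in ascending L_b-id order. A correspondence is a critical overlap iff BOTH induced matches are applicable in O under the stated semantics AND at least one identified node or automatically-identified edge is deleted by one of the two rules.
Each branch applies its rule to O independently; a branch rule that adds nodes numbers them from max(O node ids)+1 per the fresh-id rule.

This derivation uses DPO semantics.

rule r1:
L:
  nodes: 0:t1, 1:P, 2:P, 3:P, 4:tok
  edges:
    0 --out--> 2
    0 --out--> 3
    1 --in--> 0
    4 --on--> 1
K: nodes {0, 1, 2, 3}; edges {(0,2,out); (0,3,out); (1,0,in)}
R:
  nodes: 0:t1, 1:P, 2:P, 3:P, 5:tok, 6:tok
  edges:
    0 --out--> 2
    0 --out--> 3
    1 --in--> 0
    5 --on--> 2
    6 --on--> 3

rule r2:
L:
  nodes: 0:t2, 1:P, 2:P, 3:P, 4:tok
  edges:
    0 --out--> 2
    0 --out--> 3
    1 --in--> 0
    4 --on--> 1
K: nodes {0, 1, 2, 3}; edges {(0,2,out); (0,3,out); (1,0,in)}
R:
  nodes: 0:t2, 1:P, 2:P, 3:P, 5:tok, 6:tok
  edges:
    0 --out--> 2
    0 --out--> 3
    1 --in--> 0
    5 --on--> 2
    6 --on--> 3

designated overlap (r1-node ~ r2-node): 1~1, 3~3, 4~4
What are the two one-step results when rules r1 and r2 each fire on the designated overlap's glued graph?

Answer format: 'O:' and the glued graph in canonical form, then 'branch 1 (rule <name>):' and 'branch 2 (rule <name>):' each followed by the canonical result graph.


O:
nodes: 0:t1, 1:P, 2:P, 3:P, 4:tok, 5:t2, 6:P
edges: (0,2,out); (0,3,out); (1,0,in); (1,5,in); (4,1,on); (5,3,out); (5,6,out)
branch 1 (rule r1):
nodes: 0:t1, 1:P, 2:P, 3:P, 5:t2, 6:P, 7:tok, 8:tok
edges: (0,2,out); (0,3,out); (1,0,in); (1,5,in); (5,3,out); (5,6,out); (7,2,on); (8,3,on)
branch 2 (rule r2):
nodes: 0:t1, 1:P, 2:P, 3:P, 5:t2, 6:P, 7:tok, 8:tok
edges: (0,2,out); (0,3,out); (1,0,in); (1,5,in); (5,3,out); (5,6,out); (7,6,on); (8,3,on)


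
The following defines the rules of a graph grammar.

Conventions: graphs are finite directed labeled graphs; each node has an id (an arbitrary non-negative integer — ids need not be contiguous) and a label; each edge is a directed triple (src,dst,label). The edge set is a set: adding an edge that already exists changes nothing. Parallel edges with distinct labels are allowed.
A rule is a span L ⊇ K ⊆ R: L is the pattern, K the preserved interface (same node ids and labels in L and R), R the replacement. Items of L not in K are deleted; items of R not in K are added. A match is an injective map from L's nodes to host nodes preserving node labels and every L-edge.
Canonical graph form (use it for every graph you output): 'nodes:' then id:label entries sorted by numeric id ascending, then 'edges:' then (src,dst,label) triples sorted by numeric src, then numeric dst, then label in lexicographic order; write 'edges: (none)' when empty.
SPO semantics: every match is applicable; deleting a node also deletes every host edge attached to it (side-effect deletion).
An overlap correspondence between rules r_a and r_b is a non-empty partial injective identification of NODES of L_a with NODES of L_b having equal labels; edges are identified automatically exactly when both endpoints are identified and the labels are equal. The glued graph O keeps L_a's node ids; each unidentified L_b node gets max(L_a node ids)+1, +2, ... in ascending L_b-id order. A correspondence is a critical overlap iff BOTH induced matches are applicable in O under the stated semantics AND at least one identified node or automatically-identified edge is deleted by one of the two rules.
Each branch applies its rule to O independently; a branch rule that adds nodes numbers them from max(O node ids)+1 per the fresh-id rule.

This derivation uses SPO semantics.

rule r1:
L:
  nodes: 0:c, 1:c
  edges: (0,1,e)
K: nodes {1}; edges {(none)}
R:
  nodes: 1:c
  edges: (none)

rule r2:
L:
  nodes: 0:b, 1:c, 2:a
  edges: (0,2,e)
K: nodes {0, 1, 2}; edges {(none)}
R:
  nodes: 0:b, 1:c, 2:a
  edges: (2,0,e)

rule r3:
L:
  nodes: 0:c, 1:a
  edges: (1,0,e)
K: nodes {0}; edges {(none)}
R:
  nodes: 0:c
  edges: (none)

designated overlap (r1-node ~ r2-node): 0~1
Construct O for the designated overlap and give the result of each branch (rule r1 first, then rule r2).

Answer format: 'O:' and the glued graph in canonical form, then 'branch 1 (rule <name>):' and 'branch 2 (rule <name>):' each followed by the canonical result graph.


O:
nodes: 0:c, 1:c, 2:b, 3:a
edges: (0,1,e); (2,3,e)
branch 1 (rule r1):
nodes: 1:c, 2:b, 3:a
edges: (2,3,e)
branch 2 (rule r2):
nodes: 0:c, 1:c, 2:b, 3:a
edges: (0,1,e); (3,2,e)


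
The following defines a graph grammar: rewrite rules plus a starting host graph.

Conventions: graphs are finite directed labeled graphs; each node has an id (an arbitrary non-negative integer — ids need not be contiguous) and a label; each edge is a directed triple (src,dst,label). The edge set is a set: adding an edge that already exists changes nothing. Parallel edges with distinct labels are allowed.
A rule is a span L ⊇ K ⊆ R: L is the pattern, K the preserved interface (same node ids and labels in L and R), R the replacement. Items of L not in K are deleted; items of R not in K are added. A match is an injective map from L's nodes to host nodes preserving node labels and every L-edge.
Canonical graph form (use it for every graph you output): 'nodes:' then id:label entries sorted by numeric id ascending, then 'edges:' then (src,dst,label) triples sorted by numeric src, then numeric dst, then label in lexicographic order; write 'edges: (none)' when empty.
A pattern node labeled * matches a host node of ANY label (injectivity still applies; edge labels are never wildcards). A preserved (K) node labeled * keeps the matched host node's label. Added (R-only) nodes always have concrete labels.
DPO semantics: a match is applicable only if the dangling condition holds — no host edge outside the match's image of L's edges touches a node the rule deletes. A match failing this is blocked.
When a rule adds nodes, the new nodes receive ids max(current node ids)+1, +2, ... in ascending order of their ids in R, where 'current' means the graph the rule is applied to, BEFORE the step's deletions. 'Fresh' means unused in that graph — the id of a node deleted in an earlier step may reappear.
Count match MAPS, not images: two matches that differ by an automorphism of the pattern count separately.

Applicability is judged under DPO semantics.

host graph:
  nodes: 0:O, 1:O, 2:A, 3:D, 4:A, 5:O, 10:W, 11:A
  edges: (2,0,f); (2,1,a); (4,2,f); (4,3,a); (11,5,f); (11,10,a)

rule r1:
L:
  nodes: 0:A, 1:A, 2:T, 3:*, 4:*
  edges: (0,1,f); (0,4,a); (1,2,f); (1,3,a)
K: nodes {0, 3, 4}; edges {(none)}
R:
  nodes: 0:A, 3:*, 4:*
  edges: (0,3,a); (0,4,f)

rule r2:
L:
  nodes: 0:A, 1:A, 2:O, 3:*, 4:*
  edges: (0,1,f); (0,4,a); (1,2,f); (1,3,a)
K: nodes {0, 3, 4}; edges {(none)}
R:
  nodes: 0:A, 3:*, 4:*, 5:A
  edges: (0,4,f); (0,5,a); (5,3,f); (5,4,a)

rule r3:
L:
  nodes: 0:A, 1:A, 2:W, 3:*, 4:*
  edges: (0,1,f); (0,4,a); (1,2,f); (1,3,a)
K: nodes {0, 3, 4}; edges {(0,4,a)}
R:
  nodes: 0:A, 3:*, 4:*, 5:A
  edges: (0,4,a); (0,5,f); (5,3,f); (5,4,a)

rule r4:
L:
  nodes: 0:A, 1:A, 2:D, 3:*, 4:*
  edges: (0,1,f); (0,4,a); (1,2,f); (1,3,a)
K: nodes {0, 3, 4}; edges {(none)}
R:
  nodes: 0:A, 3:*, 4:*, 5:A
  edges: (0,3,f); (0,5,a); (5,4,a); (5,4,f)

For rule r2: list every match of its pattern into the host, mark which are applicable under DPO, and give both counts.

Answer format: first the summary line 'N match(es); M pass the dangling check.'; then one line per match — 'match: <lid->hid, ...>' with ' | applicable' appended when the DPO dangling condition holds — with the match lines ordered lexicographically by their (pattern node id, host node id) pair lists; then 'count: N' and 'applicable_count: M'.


1 match(es); 1 pass the dangling check.
match: 0->4, 1->2, 2->0, 3->1, 4->3 | applicable
count: 1
applicable_count: 1


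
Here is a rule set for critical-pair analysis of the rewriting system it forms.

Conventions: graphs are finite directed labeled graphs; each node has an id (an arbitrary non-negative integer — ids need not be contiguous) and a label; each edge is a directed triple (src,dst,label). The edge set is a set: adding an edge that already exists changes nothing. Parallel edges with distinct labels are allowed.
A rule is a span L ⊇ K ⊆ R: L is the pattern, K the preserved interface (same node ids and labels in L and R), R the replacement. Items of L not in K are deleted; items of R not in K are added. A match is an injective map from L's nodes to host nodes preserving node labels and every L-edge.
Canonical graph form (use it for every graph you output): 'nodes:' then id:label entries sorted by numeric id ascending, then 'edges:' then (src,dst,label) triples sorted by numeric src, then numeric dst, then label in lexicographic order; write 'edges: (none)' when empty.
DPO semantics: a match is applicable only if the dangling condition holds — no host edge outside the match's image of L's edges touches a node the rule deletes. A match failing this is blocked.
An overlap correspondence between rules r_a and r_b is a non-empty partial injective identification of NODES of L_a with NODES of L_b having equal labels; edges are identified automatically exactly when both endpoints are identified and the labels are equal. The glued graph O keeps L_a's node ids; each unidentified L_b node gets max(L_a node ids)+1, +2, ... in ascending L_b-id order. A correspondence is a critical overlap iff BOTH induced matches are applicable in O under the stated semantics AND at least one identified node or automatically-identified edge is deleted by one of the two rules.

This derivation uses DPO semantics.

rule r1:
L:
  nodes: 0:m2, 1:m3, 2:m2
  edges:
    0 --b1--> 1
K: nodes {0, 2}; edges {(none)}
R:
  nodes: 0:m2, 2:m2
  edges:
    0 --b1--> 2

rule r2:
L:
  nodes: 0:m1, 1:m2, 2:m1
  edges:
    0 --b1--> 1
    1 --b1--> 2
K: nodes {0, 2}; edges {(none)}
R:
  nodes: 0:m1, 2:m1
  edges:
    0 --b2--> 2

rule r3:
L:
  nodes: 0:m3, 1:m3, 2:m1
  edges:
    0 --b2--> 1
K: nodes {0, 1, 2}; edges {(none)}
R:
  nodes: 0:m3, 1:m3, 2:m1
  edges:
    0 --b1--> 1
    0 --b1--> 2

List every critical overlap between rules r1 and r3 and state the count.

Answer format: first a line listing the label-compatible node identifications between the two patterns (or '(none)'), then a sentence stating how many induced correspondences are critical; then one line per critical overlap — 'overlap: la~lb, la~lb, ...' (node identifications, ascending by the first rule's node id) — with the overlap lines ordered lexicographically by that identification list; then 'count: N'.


label-compatible node identifications between L(r1) and L(r3): 1~0, 1~1
0 of the induced correspondences are critical overlaps of r1 and r3.
count: 0


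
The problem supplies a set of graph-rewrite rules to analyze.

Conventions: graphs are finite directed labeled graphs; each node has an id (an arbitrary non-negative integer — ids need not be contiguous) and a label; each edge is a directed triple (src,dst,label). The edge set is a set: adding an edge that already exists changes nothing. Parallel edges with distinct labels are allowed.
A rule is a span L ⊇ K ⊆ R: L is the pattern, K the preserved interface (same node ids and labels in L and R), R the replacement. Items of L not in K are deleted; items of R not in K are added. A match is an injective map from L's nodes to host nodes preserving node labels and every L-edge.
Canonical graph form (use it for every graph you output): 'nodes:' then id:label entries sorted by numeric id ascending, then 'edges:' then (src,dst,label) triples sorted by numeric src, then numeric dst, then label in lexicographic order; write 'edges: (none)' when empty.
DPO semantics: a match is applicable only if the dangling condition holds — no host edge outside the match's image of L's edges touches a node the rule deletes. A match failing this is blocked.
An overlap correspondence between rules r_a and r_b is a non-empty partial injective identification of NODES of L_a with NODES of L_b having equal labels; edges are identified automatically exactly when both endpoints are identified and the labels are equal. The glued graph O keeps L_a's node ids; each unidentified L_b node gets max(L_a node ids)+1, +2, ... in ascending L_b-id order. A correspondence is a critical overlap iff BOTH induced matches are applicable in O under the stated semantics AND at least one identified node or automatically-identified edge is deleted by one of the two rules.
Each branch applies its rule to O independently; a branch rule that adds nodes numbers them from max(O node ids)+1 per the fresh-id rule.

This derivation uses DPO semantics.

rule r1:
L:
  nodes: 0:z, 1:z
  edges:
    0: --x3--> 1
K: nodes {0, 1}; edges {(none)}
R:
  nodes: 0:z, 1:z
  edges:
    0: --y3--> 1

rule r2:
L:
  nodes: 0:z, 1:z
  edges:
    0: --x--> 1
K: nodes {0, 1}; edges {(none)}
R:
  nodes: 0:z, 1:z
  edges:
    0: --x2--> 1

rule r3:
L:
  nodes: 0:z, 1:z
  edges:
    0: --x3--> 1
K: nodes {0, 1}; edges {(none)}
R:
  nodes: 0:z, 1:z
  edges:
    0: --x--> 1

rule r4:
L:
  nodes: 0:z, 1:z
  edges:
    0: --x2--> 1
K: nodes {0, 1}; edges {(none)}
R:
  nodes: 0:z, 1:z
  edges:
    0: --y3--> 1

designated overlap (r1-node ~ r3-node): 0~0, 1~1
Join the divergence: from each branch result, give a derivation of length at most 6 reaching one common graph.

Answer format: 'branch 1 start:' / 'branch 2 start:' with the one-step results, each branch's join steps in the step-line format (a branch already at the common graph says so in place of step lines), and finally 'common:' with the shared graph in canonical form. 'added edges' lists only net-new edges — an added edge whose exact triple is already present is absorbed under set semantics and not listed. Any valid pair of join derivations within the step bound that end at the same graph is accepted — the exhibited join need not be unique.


branch 1 start:
nodes: 0:z, 1:z
edges: (0,1,y3)
branch 2 start:
nodes: 0:z, 1:z
edges: (0,1,x)
branch 1: already at the common graph (0 steps)
branch 2 step 1: rule r2; match: 0->0, 1->1; deleted nodes (none); deleted edges (0,1,x); added nodes (none); added edges (0,1,x2); result: nodes: 0:z, 1:z edges: (0,1,x2)
branch 2 step 2: rule r4; match: 0->0, 1->1; deleted nodes (none); deleted edges (0,1,x2); added nodes (none); added edges (0,1,y3); result: nodes: 0:z, 1:z edges: (0,1,y3)
common:
nodes: 0:z, 1:z
edges: (0,1,y3)


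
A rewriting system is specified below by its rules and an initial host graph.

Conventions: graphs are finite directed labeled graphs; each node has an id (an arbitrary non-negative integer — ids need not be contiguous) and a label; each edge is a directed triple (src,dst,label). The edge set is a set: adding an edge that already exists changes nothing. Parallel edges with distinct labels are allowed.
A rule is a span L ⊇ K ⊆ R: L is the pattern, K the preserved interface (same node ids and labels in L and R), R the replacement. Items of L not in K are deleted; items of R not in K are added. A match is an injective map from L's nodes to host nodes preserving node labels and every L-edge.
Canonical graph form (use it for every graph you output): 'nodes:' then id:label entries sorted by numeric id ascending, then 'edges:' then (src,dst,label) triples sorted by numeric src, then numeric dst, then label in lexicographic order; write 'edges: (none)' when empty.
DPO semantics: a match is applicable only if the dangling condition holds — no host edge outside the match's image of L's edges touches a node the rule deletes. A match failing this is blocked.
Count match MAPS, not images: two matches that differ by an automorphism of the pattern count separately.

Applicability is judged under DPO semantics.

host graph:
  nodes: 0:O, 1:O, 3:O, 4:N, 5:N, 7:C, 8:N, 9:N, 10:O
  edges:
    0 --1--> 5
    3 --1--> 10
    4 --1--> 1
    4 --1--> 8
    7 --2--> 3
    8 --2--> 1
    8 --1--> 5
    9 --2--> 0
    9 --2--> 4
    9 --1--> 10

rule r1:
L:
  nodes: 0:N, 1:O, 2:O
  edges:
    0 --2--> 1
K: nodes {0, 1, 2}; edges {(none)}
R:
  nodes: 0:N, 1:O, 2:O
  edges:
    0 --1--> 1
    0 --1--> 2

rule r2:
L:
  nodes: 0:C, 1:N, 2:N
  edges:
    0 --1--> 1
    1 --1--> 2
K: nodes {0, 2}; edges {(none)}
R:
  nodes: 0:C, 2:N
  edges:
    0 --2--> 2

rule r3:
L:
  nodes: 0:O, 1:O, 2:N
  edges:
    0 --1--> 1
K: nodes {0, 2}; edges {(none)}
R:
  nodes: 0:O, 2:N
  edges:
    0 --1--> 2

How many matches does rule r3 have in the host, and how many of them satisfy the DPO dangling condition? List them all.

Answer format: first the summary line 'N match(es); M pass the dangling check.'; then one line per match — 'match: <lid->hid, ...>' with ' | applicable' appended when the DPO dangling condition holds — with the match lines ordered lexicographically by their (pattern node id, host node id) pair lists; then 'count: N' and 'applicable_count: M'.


4 match(es); 0 pass the dangling check.
match: 0->3, 1->10, 2->4
match: 0->3, 1->10, 2->5
match: 0->3, 1->10, 2->8
match: 0->3, 1->10, 2->9
count: 4
applicable_count: 0


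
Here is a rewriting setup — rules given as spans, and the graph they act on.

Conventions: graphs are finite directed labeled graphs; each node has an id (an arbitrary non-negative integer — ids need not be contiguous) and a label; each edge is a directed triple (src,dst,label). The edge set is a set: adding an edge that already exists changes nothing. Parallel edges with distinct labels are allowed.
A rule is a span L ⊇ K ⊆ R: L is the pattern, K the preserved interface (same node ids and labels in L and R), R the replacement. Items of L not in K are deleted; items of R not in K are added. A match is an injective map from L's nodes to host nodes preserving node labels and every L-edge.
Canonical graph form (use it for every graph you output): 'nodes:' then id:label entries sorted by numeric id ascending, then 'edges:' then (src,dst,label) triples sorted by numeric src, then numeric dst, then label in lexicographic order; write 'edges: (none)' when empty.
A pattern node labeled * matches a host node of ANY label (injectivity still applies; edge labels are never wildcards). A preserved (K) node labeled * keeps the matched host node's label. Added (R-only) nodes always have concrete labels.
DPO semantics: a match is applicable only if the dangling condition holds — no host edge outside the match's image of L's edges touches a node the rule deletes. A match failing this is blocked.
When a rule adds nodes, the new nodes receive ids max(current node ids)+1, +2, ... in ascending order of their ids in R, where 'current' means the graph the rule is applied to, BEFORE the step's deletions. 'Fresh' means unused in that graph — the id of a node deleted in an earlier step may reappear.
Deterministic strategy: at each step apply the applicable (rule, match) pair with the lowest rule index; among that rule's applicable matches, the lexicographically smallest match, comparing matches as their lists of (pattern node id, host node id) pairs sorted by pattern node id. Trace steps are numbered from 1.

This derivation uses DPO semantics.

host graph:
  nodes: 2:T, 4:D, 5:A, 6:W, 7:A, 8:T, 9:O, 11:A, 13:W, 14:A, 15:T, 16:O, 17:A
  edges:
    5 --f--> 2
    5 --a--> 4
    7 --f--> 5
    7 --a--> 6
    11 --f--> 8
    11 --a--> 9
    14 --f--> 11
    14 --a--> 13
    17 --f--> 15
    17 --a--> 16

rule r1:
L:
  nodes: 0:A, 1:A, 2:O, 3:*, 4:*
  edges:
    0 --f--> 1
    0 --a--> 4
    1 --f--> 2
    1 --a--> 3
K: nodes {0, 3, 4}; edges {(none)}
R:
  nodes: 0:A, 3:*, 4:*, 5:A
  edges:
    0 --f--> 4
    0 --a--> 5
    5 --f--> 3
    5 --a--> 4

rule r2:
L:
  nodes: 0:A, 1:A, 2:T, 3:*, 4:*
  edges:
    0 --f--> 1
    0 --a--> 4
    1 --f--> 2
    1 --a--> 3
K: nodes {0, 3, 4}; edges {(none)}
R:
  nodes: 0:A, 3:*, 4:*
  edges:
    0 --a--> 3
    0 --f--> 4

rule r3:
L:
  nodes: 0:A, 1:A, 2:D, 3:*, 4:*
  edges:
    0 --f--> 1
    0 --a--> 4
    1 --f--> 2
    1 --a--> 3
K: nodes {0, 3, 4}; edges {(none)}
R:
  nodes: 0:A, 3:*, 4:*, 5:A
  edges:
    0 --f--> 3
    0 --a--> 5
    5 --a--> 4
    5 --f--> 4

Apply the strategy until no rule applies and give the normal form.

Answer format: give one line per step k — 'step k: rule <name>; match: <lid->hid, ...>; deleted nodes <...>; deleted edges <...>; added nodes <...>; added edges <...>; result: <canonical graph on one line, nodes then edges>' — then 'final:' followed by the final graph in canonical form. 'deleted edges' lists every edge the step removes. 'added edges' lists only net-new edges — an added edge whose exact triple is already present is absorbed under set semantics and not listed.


step 1: rule r2; match: 0->7, 1->5, 2->2, 3->4, 4->6; deleted nodes 2, 5; deleted edges (5,2,f); (5,4,a); (7,5,f); (7,6,a); added nodes (none); added edges (7,4,a); (7,6,f); result: nodes: 4:D, 6:W, 7:A, 8:T, 9:O, 11:A, 13:W, 14:A, 15:T, 16:O, 17:A edges: (7,4,a); (7,6,f); (11,8,f); (11,9,a); (14,11,f); (14,13,a); (17,15,f); (17,16,a)
step 2: rule r2; match: 0->14, 1->11, 2->8, 3->9, 4->13; deleted nodes 8, 11; deleted edges (11,8,f); (11,9,a); (14,11,f); (14,13,a); added nodes (none); added edges (14,9,a); (14,13,f); result: nodes: 4:D, 6:W, 7:A, 9:O, 13:W, 14:A, 15:T, 16:O, 17:A edges: (7,4,a); (7,6,f); (14,9,a); (14,13,f); (17,15,f); (17,16,a)
final:
nodes: 4:D, 6:W, 7:A, 9:O, 13:W, 14:A, 15:T, 16:O, 17:A
edges: (7,4,a); (7,6,f); (14,9,a); (14,13,f); (17,15,f); (17,16,a)


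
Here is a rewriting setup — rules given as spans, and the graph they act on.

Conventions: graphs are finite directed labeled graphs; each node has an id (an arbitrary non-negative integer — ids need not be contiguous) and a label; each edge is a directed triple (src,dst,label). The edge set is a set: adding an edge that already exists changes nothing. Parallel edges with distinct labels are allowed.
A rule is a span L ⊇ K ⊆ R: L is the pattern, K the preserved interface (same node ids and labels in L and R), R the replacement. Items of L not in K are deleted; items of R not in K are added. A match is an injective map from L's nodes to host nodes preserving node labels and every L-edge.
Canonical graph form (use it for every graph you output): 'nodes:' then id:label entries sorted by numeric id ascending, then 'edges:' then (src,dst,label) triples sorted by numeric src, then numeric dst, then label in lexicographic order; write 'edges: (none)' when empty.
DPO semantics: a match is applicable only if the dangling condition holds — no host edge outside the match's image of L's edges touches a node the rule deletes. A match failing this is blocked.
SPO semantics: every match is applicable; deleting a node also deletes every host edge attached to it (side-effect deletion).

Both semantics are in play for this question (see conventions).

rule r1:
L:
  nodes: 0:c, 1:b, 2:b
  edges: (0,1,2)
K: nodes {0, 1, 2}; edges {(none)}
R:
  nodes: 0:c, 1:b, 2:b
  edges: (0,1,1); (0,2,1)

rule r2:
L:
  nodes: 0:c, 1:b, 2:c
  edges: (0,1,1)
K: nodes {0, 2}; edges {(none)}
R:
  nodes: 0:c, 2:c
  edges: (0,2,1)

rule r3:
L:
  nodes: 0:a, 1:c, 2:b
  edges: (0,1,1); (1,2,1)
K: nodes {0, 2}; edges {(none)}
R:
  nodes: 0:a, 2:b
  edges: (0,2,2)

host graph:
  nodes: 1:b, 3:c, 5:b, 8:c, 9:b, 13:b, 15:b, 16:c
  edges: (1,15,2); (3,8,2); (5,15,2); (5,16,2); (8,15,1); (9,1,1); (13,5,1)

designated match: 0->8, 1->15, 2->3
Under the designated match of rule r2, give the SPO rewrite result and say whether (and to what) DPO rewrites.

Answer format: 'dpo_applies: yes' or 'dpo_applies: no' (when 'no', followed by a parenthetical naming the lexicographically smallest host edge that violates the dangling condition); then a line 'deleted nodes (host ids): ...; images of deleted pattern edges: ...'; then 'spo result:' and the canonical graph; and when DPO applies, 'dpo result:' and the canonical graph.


dpo_applies: no
(the rule deletes node 15, which keeps host edge (1,15,2) outside the match image — the dangling condition fails, DPO blocks; SPO proceeds and side-deletes such edges)
deleted nodes (host ids): 15; images of deleted pattern edges: (8,15,1)
spo result:
nodes: 1:b, 3:c, 5:b, 8:c, 9:b, 13:b, 16:c
edges: (3,8,2); (5,16,2); (8,3,1); (9,1,1); (13,5,1)


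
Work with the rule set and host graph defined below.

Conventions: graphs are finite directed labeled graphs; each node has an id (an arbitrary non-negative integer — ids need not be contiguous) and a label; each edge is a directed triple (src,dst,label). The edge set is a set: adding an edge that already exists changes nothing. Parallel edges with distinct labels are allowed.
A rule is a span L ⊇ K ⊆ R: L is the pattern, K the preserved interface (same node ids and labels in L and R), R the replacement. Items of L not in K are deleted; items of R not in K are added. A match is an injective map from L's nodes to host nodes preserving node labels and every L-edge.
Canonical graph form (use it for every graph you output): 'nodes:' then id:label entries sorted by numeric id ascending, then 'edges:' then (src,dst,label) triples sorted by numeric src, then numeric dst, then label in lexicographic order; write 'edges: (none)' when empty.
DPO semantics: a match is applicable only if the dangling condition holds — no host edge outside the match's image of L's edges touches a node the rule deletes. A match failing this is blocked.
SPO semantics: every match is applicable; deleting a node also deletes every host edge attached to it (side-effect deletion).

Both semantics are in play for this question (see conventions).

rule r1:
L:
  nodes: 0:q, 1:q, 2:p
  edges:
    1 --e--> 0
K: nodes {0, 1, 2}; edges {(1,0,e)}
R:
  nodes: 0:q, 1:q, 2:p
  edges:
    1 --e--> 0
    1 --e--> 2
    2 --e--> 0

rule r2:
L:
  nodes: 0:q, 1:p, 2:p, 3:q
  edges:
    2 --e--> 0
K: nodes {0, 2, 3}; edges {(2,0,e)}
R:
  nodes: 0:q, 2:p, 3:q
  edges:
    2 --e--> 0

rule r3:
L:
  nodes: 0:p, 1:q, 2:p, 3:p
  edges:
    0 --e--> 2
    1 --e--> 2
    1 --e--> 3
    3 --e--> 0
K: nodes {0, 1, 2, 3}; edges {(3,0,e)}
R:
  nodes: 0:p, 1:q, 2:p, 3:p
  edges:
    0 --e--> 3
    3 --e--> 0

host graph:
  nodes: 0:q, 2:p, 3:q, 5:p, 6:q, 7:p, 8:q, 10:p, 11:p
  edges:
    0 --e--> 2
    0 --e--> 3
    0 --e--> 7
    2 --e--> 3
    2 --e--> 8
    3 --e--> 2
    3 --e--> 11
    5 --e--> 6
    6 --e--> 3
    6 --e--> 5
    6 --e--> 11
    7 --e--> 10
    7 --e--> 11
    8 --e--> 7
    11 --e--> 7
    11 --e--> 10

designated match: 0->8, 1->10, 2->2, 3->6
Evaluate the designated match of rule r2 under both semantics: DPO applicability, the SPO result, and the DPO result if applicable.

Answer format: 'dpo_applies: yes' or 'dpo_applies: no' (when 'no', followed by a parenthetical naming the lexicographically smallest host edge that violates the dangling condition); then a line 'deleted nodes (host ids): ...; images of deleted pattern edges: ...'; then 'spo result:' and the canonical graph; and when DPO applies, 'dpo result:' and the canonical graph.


dpo_applies: no
(the rule deletes node 10, which keeps host edge (7,10,e) outside the match image — the dangling condition fails, DPO blocks; SPO proceeds and side-deletes such edges)
deleted nodes (host ids): 10; images of deleted pattern edges: (none)
spo result:
nodes: 0:q, 2:p, 3:q, 5:p, 6:q, 7:p, 8:q, 11:p
edges: (0,2,e); (0,3,e); (0,7,e); (2,3,e); (2,8,e); (3,2,e); (3,11,e); (5,6,e); (6,3,e); (6,5,e); (6,11,e); (7,11,e); (8,7,e); (11,7,e)


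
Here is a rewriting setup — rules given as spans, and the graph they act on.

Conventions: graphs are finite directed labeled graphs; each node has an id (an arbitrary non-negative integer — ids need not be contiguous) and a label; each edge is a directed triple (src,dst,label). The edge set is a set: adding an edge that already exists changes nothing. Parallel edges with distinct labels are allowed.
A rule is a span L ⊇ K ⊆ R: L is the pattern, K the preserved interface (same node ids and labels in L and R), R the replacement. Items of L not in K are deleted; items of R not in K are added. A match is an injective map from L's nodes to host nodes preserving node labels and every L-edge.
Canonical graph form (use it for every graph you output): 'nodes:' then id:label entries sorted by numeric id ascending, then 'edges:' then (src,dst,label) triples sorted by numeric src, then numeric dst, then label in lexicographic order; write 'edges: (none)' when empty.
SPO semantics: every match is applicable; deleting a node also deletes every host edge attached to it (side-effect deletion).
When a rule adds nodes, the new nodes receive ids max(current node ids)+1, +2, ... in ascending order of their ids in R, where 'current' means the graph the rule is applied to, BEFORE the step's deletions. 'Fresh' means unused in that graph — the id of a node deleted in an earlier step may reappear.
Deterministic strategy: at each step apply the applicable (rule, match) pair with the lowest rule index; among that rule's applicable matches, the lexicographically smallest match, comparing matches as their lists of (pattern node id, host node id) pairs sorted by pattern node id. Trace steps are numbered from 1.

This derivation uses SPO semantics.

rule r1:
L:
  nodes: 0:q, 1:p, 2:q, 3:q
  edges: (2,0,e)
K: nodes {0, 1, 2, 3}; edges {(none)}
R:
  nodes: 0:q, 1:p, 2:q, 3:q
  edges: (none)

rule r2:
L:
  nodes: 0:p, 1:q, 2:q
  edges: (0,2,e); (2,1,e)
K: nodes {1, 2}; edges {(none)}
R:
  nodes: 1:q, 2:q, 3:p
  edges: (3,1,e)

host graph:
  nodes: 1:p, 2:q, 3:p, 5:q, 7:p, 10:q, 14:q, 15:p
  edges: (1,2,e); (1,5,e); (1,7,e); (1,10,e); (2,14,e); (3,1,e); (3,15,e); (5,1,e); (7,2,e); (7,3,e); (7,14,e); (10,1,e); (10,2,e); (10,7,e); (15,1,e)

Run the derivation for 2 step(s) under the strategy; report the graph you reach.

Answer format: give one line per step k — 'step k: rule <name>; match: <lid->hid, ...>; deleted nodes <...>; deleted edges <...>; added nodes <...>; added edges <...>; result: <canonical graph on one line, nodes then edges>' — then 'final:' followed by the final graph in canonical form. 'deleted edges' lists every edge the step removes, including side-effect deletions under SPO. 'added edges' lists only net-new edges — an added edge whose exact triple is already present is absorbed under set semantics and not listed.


step 1: rule r1; match: 0->2, 1->1, 2->10, 3->5; deleted nodes (none); deleted edges (10,2,e); added nodes (none); added edges (none); result: nodes: 1:p, 2:q, 3:p, 5:q, 7:p, 10:q, 14:q, 15:p edges: (1,2,e); (1,5,e); (1,7,e); (1,10,e); (2,14,e); (3,1,e); (3,15,e); (5,1,e); (7,2,e); (7,3,e); (7,14,e); (10,1,e); (10,7,e); (15,1,e)
step 2: rule r1; match: 0->14, 1->1, 2->2, 3->5; deleted nodes (none); deleted edges (2,14,e); added nodes (none); added edges (none); result: nodes: 1:p, 2:q, 3:p, 5:q, 7:p, 10:q, 14:q, 15:p edges: (1,2,e); (1,5,e); (1,7,e); (1,10,e); (3,1,e); (3,15,e); (5,1,e); (7,2,e); (7,3,e); (7,14,e); (10,1,e); (10,7,e); (15,1,e)
final:
nodes: 1:p, 2:q, 3:p, 5:q, 7:p, 10:q, 14:q, 15:p
edges: (1,2,e); (1,5,e); (1,7,e); (1,10,e); (3,1,e); (3,15,e); (5,1,e); (7,2,e); (7,3,e); (7,14,e); (10,1,e); (10,7,e); (15,1,e)


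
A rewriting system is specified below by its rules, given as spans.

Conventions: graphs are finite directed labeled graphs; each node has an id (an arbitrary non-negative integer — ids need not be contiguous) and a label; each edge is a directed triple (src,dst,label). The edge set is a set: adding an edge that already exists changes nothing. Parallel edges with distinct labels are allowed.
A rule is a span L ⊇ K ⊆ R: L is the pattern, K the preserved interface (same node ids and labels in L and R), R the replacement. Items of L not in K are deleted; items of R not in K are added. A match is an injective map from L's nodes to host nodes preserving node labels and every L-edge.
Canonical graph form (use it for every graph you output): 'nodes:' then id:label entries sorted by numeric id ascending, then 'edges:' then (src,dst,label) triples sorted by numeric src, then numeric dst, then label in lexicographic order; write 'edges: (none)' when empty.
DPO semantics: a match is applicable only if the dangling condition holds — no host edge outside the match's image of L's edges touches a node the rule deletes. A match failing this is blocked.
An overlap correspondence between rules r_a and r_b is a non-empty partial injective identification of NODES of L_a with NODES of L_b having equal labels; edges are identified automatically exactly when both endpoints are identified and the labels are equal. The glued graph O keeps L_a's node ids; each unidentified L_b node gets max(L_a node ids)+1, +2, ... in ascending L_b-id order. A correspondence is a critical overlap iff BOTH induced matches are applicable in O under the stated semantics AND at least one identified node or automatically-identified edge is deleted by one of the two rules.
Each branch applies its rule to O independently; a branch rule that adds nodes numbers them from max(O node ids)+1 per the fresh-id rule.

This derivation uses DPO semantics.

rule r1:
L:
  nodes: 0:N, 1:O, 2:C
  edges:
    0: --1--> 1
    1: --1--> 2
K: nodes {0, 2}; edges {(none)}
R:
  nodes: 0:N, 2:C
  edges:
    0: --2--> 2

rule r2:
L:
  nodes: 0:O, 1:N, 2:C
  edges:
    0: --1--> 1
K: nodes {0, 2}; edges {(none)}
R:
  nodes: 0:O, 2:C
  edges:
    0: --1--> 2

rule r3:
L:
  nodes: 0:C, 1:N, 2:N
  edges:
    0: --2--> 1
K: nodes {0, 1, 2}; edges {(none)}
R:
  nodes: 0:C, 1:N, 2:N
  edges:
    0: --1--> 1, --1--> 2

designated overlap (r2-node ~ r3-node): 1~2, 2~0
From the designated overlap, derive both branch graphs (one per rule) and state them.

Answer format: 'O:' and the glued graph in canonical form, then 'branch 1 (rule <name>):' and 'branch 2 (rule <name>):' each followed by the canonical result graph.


O:
nodes: 0:O, 1:N, 2:C, 3:N
edges: (0,1,1); (2,3,2)
branch 1 (rule r2):
nodes: 0:O, 2:C, 3:N
edges: (0,2,1); (2,3,2)
branch 2 (rule r3):
nodes: 0:O, 1:N, 2:C, 3:N
edges: (0,1,1); (2,1,1); (2,3,1)
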